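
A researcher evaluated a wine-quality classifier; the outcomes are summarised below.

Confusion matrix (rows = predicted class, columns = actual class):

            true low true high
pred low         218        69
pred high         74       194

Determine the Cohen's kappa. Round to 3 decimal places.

0.484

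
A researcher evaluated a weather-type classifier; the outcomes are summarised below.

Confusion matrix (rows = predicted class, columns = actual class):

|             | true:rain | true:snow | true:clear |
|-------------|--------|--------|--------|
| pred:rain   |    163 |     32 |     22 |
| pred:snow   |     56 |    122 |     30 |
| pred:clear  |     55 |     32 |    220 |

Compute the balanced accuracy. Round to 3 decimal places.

0.687

Balanced accuracy = mean of per-class recall.
  rain: recall = 163/274 = 0.5949
  snow: recall = 122/186 = 0.6559
  clear: recall = 220/272 = 0.8088
Mean = (0.5949 + 0.6559 + 0.8088) / 3 = 0.687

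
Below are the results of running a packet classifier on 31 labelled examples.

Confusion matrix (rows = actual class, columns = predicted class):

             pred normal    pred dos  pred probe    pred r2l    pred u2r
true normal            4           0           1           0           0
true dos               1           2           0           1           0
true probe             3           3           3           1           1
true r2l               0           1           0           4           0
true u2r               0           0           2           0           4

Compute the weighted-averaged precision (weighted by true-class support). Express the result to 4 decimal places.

Per-class precision (TP/(TP+FP)):
  normal: TP=4, FP=1+3+0+0=4 → 4/8 = 0.50000
  dos: TP=2, FP=0+3+1+0=4 → 2/6 = 0.33333
  probe: TP=3, FP=1+0+0+2=3 → 3/6 = 0.50000
  r2l: TP=4, FP=0+1+1+0=2 → 4/6 = 0.66667
  u2r: TP=4, FP=0+0+1+0=1 → 4/5 = 0.80000
Weighted-precision = Σ (supportᵢ/N)·precisionᵢ with N=31: (5/31)·0.50000 + (4/31)·0.33333 + (11/31)·0.50000 + (5/31)·0.66667 + (6/31)·0.80000 = 0.5634

0.5634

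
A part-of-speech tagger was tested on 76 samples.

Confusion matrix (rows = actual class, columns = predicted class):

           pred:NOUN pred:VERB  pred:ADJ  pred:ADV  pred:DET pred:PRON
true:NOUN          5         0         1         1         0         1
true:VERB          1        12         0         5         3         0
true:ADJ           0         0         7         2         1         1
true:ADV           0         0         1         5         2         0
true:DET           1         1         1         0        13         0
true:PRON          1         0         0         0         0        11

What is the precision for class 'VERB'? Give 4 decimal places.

0.9231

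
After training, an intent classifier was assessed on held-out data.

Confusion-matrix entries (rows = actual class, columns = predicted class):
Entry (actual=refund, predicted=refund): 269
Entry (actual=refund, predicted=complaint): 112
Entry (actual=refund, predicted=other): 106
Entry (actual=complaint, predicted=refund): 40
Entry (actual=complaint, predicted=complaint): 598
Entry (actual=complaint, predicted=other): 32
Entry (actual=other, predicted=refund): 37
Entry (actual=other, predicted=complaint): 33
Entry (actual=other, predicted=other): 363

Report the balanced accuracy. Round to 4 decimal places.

0.7611

Balanced accuracy = mean of per-class recall.
  refund: recall = 269/487 = 0.55236
  complaint: recall = 598/670 = 0.89254
  other: recall = 363/433 = 0.83834
Mean = (0.55236 + 0.89254 + 0.83834) / 3 = 0.7611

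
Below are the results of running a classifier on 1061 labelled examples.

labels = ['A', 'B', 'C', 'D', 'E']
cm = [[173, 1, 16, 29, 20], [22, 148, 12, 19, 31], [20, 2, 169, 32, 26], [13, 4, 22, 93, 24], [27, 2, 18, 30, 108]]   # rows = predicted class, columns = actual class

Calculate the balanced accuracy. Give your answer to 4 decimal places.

Balanced accuracy = mean of per-class recall.
  A: recall = 173/255 = 0.67843
  B: recall = 148/157 = 0.94268
  C: recall = 169/237 = 0.71308
  D: recall = 93/203 = 0.45813
  E: recall = 108/209 = 0.51675
Mean = (0.67843 + 0.94268 + 0.71308 + 0.45813 + 0.51675) / 5 = 0.6618

0.6618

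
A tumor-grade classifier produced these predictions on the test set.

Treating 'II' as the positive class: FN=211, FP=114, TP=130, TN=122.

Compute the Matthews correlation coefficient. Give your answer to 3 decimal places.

MCC = (TP·TN − FP·FN) / √((TP+FP)(TP+FN)(TN+FP)(TN+FN))
Numerator = 130·122 − 114·211 = -8194
Denominator = √(244·341·236·333) = √6538835952 = 80863.0691
MCC = -8194 / 80863.0691 = -0.101

-0.101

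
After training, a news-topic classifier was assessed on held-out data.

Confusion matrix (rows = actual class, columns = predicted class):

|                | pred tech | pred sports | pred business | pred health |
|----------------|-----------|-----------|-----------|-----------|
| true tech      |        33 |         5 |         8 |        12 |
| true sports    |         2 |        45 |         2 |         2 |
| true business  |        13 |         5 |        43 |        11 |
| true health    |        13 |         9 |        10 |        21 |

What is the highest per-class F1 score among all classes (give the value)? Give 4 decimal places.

0.7826

Per-class F1 score (2·TP/(2·TP+FP+FN)):
  tech: TP=33, FP=2+13+13=28, FN=5+8+12=25 → 66/119 = 0.55462
  sports: TP=45, FP=5+5+9=19, FN=2+2+2=6 → 90/115 = 0.78261
  business: TP=43, FP=8+2+10=20, FN=13+5+11=29 → 86/135 = 0.63704
  health: TP=21, FP=12+2+11=25, FN=13+9+10=32 → 42/99 = 0.42424
Highest is class 'sports' with F1 score = 0.7826.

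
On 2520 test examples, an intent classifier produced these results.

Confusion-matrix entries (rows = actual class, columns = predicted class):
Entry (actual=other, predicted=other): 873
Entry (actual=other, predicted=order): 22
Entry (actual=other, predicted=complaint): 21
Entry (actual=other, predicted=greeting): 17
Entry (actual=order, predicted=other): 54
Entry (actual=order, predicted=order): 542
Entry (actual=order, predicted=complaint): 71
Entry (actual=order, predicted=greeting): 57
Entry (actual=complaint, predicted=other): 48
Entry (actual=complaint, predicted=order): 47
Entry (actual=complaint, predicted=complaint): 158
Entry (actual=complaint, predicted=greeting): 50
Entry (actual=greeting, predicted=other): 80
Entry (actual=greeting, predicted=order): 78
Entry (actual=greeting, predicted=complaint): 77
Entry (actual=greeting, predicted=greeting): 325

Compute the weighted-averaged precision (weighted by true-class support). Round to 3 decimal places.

0.751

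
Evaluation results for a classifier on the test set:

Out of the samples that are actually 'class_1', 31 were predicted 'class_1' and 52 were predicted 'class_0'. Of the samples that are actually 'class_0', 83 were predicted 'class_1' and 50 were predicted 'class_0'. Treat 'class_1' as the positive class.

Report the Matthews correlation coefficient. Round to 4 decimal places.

-0.2441

MCC = (TP·TN − FP·FN) / √((TP+FP)(TP+FN)(TN+FP)(TN+FN))
Numerator = 31·50 − 83·52 = -2766
Denominator = √(114·83·133·102) = √128361492 = 11329.6731
MCC = -2766 / 11329.6731 = -0.2441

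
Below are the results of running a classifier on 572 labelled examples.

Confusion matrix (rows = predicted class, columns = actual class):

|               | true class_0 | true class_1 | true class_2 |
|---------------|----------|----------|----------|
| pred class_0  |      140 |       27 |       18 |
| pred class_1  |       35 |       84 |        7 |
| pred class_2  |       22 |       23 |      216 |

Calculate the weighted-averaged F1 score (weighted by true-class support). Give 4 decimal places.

0.7664

Per-class F1 score (2·TP/(2·TP+FP+FN)):
  class_0: TP=140, FP=27+18=45, FN=35+22=57 → 280/382 = 0.73298
  class_1: TP=84, FP=35+7=42, FN=27+23=50 → 168/260 = 0.64615
  class_2: TP=216, FP=22+23=45, FN=18+7=25 → 432/502 = 0.86056
Weighted-F1 score = Σ (supportᵢ/N)·F1 scoreᵢ with N=572: (197/572)·0.73298 + (134/572)·0.64615 + (241/572)·0.86056 = 0.7664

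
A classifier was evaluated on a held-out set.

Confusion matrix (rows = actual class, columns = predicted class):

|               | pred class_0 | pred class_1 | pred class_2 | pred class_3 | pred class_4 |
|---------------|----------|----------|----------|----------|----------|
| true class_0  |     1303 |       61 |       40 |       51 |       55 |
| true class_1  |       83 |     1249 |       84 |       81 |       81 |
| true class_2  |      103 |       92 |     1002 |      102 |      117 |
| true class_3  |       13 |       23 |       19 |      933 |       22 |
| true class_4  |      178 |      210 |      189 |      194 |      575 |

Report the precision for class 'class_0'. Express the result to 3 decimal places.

precision = TP/(TP+FP).
class_0: TP=1303, FP=83+103+13+178=377 → 1303/1680 = 0.7756

0.776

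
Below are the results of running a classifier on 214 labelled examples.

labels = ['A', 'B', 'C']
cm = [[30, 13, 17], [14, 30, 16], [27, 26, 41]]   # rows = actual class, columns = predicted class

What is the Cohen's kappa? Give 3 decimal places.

0.206

Observed agreement pₒ = trace/N = 101/214 = 0.4720
Expected agreement pₑ = Σ (rowᵢ·colᵢ)/N² = (60·71 + 60·69 + 94·74)/214² = 0.3353
κ = (pₒ − pₑ)/(1 − pₑ) = (0.4720 − 0.3353)/(1 − 0.3353) = 0.206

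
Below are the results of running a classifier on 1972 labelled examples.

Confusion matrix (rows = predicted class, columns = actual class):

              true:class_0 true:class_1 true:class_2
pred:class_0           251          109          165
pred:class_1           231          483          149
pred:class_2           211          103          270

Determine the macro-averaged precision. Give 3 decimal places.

0.500

Per-class precision (TP/(TP+FP)):
  class_0: TP=251, FP=109+165=274 → 251/525 = 0.4781
  class_1: TP=483, FP=231+149=380 → 483/863 = 0.5597
  class_2: TP=270, FP=211+103=314 → 270/584 = 0.4623
Macro-precision = mean = (0.4781 + 0.5597 + 0.4623) / 3 = 0.500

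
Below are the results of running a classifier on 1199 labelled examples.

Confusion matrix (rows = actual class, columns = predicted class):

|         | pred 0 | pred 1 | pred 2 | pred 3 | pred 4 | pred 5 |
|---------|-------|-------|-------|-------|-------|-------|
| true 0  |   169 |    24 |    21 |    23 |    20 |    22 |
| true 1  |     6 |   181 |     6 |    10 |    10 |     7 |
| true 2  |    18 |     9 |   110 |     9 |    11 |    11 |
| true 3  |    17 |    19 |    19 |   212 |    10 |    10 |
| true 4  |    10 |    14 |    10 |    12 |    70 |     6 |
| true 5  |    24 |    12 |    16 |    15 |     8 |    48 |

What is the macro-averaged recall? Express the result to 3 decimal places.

Per-class recall (TP/(TP+FN)):
  0: TP=169, FN=24+21+23+20+22=110 → 169/279 = 0.6057
  1: TP=181, FN=6+6+10+10+7=39 → 181/220 = 0.8227
  2: TP=110, FN=18+9+9+11+11=58 → 110/168 = 0.6548
  3: TP=212, FN=17+19+19+10+10=75 → 212/287 = 0.7387
  4: TP=70, FN=10+14+10+12+6=52 → 70/122 = 0.5738
  5: TP=48, FN=24+12+16+15+8=75 → 48/123 = 0.3902
Macro-recall = mean = (0.6057 + 0.8227 + 0.6548 + 0.7387 + 0.5738 + 0.3902) / 6 = 0.631

0.631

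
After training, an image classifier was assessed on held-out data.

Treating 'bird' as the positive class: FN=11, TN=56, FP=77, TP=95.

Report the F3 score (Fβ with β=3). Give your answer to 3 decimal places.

Fβ = (1+β²)·TP / ((1+β²)·TP + β²·FN + FP), with β²=9
= 10·95 / (10·95 + 9·11 + 77) = 0.844

0.844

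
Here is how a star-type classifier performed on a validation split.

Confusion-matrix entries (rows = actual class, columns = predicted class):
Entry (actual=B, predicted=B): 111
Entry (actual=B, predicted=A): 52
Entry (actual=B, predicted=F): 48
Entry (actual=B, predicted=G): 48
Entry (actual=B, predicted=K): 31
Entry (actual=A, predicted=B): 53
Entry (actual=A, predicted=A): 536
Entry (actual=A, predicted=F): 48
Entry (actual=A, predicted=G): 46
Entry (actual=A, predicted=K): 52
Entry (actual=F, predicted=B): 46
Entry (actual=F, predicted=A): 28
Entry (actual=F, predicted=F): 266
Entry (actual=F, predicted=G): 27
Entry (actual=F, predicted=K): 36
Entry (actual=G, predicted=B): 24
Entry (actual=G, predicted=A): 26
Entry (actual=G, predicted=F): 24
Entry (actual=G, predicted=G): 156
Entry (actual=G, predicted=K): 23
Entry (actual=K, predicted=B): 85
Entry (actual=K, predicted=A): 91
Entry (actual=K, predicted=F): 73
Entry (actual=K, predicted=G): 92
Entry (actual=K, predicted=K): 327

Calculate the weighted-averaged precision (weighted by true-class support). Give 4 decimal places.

Per-class precision (TP/(TP+FP)):
  B: TP=111, FP=53+46+24+85=208 → 111/319 = 0.34796
  A: TP=536, FP=52+28+26+91=197 → 536/733 = 0.73124
  F: TP=266, FP=48+48+24+73=193 → 266/459 = 0.57952
  G: TP=156, FP=48+46+27+92=213 → 156/369 = 0.42276
  K: TP=327, FP=31+52+36+23=142 → 327/469 = 0.69723
Weighted-precision = Σ (supportᵢ/N)·precisionᵢ with N=2349: (290/2349)·0.34796 + (735/2349)·0.73124 + (403/2349)·0.57952 + (253/2349)·0.42276 + (668/2349)·0.69723 = 0.6150

0.6150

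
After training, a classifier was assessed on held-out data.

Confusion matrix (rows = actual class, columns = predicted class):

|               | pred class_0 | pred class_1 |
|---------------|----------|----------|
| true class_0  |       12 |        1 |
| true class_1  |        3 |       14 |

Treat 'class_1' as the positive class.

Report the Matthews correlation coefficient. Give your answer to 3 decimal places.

0.740

MCC = (TP·TN − FP·FN) / √((TP+FP)(TP+FN)(TN+FP)(TN+FN))
Numerator = 14·12 − 1·3 = 165
Denominator = √(15·17·13·15) = √49725 = 222.9910
MCC = 165 / 222.9910 = 0.740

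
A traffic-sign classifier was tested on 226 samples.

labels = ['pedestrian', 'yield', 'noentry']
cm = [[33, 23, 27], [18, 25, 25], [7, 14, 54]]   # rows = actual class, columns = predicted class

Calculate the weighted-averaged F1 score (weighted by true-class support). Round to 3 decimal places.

Per-class F1 score (2·TP/(2·TP+FP+FN)):
  pedestrian: TP=33, FP=18+7=25, FN=23+27=50 → 66/141 = 0.4681
  yield: TP=25, FP=23+14=37, FN=18+25=43 → 50/130 = 0.3846
  noentry: TP=54, FP=27+25=52, FN=7+14=21 → 108/181 = 0.5967
Weighted-F1 score = Σ (supportᵢ/N)·F1 scoreᵢ with N=226: (83/226)·0.4681 + (68/226)·0.3846 + (75/226)·0.5967 = 0.486

0.486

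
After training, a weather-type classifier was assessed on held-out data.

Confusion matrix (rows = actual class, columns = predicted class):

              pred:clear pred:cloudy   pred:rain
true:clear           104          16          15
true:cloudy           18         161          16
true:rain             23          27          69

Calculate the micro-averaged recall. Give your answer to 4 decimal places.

Micro-averaging pools counts across classes: ΣTP=334, ΣFP=115, ΣFN=115.
Micro-recall = TP/(TP+FN) on pooled counts = 0.7439 (equals overall accuracy in single-label multiclass).

0.7439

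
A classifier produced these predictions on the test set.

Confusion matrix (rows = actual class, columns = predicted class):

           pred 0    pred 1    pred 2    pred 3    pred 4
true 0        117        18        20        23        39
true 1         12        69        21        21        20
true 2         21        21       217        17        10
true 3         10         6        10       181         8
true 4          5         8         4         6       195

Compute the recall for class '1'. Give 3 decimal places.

recall = TP/(TP+FN).
1: TP=69, FN=12+21+21+20=74 → 69/143 = 0.4825

0.483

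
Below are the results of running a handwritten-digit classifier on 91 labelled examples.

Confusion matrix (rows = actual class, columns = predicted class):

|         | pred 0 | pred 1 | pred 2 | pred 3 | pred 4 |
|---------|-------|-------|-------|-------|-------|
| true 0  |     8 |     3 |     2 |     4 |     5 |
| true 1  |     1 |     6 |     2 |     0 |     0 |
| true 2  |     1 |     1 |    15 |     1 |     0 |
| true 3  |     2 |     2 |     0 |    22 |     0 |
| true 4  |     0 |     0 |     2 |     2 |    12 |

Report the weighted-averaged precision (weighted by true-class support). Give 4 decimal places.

0.6928

Per-class precision (TP/(TP+FP)):
  0: TP=8, FP=1+1+2+0=4 → 8/12 = 0.66667
  1: TP=6, FP=3+1+2+0=6 → 6/12 = 0.50000
  2: TP=15, FP=2+2+0+2=6 → 15/21 = 0.71429
  3: TP=22, FP=4+0+1+2=7 → 22/29 = 0.75862
  4: TP=12, FP=5+0+0+0=5 → 12/17 = 0.70588
Weighted-precision = Σ (supportᵢ/N)·precisionᵢ with N=91: (22/91)·0.66667 + (9/91)·0.50000 + (18/91)·0.71429 + (26/91)·0.75862 + (16/91)·0.70588 = 0.6928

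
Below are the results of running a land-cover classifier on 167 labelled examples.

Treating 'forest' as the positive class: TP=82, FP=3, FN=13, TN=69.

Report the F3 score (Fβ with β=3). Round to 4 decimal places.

Fβ = (1+β²)·TP / ((1+β²)·TP + β²·FN + FP), with β²=9
= 10·82 / (10·82 + 9·13 + 3) = 0.8723

0.8723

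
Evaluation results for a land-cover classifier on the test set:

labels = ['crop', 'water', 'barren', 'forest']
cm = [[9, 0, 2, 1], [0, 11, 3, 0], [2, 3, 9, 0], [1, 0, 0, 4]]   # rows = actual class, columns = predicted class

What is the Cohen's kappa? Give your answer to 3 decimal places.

0.631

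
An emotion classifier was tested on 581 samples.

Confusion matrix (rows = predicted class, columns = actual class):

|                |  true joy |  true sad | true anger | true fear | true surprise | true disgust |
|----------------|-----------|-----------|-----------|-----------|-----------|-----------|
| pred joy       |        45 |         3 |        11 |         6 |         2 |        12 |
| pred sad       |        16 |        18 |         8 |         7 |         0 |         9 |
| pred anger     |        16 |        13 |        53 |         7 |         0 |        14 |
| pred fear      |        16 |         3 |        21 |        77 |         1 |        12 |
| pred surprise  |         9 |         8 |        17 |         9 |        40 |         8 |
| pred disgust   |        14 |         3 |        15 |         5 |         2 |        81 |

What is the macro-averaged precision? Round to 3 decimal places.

0.517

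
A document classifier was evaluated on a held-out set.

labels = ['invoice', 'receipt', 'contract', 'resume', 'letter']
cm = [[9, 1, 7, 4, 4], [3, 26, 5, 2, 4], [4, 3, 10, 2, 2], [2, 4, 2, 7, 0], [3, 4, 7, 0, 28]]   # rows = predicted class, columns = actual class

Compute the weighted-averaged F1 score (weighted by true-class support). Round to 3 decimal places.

Per-class F1 score (2·TP/(2·TP+FP+FN)):
  invoice: TP=9, FP=1+7+4+4=16, FN=3+4+2+3=12 → 18/46 = 0.3913
  receipt: TP=26, FP=3+5+2+4=14, FN=1+3+4+4=12 → 52/78 = 0.6667
  contract: TP=10, FP=4+3+2+2=11, FN=7+5+2+7=21 → 20/52 = 0.3846
  resume: TP=7, FP=2+4+2+0=8, FN=4+2+2+0=8 → 14/30 = 0.4667
  letter: TP=28, FP=3+4+7+0=14, FN=4+4+2+0=10 → 56/80 = 0.7000
Weighted-F1 score = Σ (supportᵢ/N)·F1 scoreᵢ with N=143: (21/143)·0.3913 + (38/143)·0.6667 + (31/143)·0.3846 + (15/143)·0.4667 + (38/143)·0.7000 = 0.553

0.553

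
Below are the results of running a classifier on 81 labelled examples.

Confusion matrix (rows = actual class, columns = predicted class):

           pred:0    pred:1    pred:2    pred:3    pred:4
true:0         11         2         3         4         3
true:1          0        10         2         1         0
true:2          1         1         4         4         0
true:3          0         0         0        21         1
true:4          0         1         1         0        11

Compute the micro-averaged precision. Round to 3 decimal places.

0.704

Micro-averaging pools counts across classes: ΣTP=57, ΣFP=24, ΣFN=24.
Micro-precision = TP/(TP+FP) on pooled counts = 0.704 (equals overall accuracy in single-label multiclass).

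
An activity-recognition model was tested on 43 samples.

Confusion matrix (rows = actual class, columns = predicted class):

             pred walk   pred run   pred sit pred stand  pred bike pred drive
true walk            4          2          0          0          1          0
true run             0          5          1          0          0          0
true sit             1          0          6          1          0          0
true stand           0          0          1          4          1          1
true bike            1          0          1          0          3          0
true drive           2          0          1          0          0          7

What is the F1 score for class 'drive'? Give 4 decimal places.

0.7778

F1 score = 2·TP/(2·TP+FP+FN).
drive: TP=7, FP=0+0+0+1+0=1, FN=2+0+1+0+0=3 → 14/18 = 0.77778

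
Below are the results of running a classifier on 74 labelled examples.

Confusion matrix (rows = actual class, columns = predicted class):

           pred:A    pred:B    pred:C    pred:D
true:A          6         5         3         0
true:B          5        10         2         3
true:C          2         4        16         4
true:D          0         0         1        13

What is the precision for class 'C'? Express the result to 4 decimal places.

0.7273

precision = TP/(TP+FP).
C: TP=16, FP=3+2+1=6 → 16/22 = 0.72727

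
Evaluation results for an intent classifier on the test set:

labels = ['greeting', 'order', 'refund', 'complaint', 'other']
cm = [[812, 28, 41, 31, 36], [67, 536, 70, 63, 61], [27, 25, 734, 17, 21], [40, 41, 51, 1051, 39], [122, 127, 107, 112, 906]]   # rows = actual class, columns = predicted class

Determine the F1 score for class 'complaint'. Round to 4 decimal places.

0.8421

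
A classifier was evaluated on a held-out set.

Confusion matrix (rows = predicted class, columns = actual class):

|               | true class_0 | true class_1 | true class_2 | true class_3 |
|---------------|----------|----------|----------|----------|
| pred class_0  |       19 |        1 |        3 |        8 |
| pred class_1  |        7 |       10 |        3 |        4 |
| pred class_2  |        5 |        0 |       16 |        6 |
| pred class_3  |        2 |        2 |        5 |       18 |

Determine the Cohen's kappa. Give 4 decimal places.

Observed agreement pₒ = trace/N = 63/109 = 0.57798
Expected agreement pₑ = Σ (rowᵢ·colᵢ)/N² = (33·31 + 13·24 + 27·27 + 36·27)/109² = 0.25553
κ = (pₒ − pₑ)/(1 − pₑ) = (0.57798 − 0.25553)/(1 − 0.25553) = 0.4331

0.4331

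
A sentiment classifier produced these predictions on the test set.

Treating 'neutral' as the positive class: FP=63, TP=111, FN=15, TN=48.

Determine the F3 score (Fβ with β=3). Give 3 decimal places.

Fβ = (1+β²)·TP / ((1+β²)·TP + β²·FN + FP), with β²=9
= 10·111 / (10·111 + 9·15 + 63) = 0.849

0.849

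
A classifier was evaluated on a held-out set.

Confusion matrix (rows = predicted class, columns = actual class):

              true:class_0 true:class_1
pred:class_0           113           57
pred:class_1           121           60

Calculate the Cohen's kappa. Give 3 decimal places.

-0.004

Observed agreement pₒ = trace/N = 173/351 = 0.4929
Expected agreement pₑ = Σ (rowᵢ·colᵢ)/N² = (234·170 + 117·181)/351² = 0.4948
κ = (pₒ − pₑ)/(1 − pₑ) = (0.4929 − 0.4948)/(1 − 0.4948) = -0.004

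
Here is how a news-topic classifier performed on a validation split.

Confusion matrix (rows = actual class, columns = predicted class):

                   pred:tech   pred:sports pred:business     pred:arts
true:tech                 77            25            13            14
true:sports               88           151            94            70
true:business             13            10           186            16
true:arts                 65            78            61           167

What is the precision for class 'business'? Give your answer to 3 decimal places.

Take TP from the diagonal, FP from the rest of the 'business' prediction marginal, FN from the rest of the 'business' actual marginal.
precision = TP/(TP+FP).
business: TP=186, FP=13+94+61=168 → 186/354 = 0.5254

0.525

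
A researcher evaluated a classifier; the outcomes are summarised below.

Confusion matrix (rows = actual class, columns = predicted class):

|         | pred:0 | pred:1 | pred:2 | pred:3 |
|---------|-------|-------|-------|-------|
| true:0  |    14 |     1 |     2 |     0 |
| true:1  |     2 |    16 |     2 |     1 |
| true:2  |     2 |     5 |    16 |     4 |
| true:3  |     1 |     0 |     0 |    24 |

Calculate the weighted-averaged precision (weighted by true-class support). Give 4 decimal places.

0.7788

Per-class precision (TP/(TP+FP)):
  0: TP=14, FP=2+2+1=5 → 14/19 = 0.73684
  1: TP=16, FP=1+5+0=6 → 16/22 = 0.72727
  2: TP=16, FP=2+2+0=4 → 16/20 = 0.80000
  3: TP=24, FP=0+1+4=5 → 24/29 = 0.82759
Weighted-precision = Σ (supportᵢ/N)·precisionᵢ with N=90: (17/90)·0.73684 + (21/90)·0.72727 + (27/90)·0.80000 + (25/90)·0.82759 = 0.7788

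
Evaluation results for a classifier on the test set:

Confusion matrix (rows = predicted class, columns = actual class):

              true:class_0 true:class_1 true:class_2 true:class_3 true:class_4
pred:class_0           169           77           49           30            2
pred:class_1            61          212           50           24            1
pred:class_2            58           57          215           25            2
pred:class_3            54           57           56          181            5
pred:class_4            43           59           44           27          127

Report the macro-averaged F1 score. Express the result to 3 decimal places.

Per-class F1 score (2·TP/(2·TP+FP+FN)):
  class_0: TP=169, FP=77+49+30+2=158, FN=61+58+54+43=216 → 338/712 = 0.4747
  class_1: TP=212, FP=61+50+24+1=136, FN=77+57+57+59=250 → 424/810 = 0.5235
  class_2: TP=215, FP=58+57+25+2=142, FN=49+50+56+44=199 → 430/771 = 0.5577
  class_3: TP=181, FP=54+57+56+5=172, FN=30+24+25+27=106 → 362/640 = 0.5656
  class_4: TP=127, FP=43+59+44+27=173, FN=2+1+2+5=10 → 254/437 = 0.5812
Macro-F1 score = mean = (0.4747 + 0.5235 + 0.5577 + 0.5656 + 0.5812) / 5 = 0.541

0.541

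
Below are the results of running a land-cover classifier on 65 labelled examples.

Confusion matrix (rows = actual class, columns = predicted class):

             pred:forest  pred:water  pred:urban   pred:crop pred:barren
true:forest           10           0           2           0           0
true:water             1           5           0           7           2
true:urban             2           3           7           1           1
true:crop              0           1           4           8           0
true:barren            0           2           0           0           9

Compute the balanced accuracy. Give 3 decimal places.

Balanced accuracy = mean of per-class recall.
  forest: recall = 10/12 = 0.8333
  water: recall = 5/15 = 0.3333
  urban: recall = 7/14 = 0.5000
  crop: recall = 8/13 = 0.6154
  barren: recall = 9/11 = 0.8182
Mean = (0.8333 + 0.3333 + 0.5000 + 0.6154 + 0.8182) / 5 = 0.620

0.620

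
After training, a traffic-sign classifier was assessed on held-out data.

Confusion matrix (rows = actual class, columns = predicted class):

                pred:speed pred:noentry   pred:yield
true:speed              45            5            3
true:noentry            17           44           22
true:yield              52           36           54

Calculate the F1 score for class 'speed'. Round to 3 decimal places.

Treat 'speed' as positive and all other classes as negative.
F1 score = 2·TP/(2·TP+FP+FN).
speed: TP=45, FP=17+52=69, FN=5+3=8 → 90/167 = 0.5389

0.539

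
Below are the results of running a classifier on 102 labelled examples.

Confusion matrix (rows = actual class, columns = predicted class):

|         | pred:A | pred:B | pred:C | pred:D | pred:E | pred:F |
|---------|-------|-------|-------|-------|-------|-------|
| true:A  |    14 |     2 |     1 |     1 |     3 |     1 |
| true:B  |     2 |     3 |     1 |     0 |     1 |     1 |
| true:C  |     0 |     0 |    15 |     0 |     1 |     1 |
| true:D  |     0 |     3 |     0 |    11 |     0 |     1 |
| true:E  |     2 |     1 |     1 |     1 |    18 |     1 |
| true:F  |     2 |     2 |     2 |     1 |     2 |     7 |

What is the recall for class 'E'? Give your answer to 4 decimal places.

Treat 'E' as positive and all other classes as negative.
recall = TP/(TP+FN).
E: TP=18, FN=2+1+1+1+1=6 → 18/24 = 0.75000

0.7500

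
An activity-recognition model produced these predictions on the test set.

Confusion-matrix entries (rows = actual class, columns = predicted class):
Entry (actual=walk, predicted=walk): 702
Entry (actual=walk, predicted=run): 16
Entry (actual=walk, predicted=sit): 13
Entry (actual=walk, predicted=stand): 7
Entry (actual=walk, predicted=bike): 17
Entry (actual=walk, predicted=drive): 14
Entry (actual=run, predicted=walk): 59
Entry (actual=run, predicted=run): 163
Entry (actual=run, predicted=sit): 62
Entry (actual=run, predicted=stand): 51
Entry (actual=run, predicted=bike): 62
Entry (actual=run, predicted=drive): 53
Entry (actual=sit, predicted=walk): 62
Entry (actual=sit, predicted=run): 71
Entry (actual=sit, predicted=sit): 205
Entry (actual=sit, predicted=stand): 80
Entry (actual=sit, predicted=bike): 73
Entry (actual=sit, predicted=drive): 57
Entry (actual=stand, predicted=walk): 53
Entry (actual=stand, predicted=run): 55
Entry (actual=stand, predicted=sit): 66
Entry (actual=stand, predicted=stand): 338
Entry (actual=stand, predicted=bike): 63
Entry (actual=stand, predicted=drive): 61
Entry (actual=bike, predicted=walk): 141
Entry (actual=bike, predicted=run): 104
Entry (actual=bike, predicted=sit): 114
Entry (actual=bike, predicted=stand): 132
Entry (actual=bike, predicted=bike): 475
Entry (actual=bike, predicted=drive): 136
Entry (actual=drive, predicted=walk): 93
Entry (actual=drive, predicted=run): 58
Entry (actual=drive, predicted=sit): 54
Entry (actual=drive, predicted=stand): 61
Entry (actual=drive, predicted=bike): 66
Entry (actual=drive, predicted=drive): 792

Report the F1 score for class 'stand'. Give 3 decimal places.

0.518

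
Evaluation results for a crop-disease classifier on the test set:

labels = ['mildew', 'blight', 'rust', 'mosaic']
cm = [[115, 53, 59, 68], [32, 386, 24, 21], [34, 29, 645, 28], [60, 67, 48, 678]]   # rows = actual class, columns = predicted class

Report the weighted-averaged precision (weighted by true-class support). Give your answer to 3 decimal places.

Per-class precision (TP/(TP+FP)):
  mildew: TP=115, FP=32+34+60=126 → 115/241 = 0.4772
  blight: TP=386, FP=53+29+67=149 → 386/535 = 0.7215
  rust: TP=645, FP=59+24+48=131 → 645/776 = 0.8312
  mosaic: TP=678, FP=68+21+28=117 → 678/795 = 0.8528
Weighted-precision = Σ (supportᵢ/N)·precisionᵢ with N=2347: (295/2347)·0.4772 + (463/2347)·0.7215 + (736/2347)·0.8312 + (853/2347)·0.8528 = 0.773

0.773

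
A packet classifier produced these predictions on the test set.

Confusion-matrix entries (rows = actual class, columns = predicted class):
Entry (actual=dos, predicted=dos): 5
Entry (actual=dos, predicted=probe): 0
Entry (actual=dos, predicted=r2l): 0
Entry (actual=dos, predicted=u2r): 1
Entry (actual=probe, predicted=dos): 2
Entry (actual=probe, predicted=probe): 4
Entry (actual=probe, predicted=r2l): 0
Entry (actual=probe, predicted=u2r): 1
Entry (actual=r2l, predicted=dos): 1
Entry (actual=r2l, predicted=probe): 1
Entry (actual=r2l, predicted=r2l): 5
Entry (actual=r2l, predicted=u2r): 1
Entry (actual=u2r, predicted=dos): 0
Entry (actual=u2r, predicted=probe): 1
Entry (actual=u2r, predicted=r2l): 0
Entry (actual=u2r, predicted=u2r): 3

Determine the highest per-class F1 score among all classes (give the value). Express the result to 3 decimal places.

0.769

Per-class F1 score (2·TP/(2·TP+FP+FN)):
  dos: TP=5, FP=2+1+0=3, FN=0+0+1=1 → 10/14 = 0.7143
  probe: TP=4, FP=0+1+1=2, FN=2+0+1=3 → 8/13 = 0.6154
  r2l: TP=5, FP=0+0+0=0, FN=1+1+1=3 → 10/13 = 0.7692
  u2r: TP=3, FP=1+1+1=3, FN=0+1+0=1 → 6/10 = 0.6000
Highest is class 'r2l' with F1 score = 0.769.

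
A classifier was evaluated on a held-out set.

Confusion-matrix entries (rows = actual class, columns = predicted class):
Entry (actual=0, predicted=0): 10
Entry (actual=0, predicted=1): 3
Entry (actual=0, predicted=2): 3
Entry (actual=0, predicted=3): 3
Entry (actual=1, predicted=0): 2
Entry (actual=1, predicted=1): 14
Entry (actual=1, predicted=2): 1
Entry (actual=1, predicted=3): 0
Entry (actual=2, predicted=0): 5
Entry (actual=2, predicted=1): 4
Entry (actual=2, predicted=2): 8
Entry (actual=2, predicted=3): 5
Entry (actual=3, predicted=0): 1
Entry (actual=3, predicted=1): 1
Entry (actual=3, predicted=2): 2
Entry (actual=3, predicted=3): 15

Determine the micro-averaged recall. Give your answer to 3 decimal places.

0.610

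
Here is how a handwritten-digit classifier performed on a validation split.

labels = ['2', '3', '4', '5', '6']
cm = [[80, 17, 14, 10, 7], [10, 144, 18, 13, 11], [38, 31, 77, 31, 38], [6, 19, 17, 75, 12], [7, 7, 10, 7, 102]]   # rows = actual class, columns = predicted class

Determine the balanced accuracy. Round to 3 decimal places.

Balanced accuracy = mean of per-class recall.
  2: recall = 80/128 = 0.6250
  3: recall = 144/196 = 0.7347
  4: recall = 77/215 = 0.3581
  5: recall = 75/129 = 0.5814
  6: recall = 102/133 = 0.7669
Mean = (0.6250 + 0.7347 + 0.3581 + 0.5814 + 0.7669) / 5 = 0.613

0.613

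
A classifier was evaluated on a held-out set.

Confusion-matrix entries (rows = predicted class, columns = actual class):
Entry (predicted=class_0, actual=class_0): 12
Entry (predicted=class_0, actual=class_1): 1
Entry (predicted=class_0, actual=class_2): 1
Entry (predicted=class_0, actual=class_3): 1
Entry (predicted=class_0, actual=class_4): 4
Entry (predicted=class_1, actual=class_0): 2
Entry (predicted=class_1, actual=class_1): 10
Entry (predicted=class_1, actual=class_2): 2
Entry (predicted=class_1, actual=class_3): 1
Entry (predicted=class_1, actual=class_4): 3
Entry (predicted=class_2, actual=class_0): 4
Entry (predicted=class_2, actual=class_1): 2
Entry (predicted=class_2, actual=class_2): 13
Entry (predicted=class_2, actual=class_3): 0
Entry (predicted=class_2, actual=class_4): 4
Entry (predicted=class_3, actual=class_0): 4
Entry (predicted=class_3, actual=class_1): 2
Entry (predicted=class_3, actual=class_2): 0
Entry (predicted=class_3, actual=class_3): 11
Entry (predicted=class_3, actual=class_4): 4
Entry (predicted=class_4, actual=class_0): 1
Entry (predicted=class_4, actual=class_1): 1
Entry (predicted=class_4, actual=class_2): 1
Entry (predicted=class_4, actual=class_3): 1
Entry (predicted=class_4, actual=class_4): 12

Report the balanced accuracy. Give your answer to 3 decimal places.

Balanced accuracy = mean of per-class recall.
  class_0: recall = 12/23 = 0.5217
  class_1: recall = 10/16 = 0.6250
  class_2: recall = 13/17 = 0.7647
  class_3: recall = 11/14 = 0.7857
  class_4: recall = 12/27 = 0.4444
Mean = (0.5217 + 0.6250 + 0.7647 + 0.7857 + 0.4444) / 5 = 0.628

0.628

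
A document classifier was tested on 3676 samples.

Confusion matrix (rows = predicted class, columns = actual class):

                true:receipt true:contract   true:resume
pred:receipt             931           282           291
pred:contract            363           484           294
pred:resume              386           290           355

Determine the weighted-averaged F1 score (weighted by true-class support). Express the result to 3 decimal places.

0.486

Per-class F1 score (2·TP/(2·TP+FP+FN)):
  receipt: TP=931, FP=282+291=573, FN=363+386=749 → 1862/3184 = 0.5848
  contract: TP=484, FP=363+294=657, FN=282+290=572 → 968/2197 = 0.4406
  resume: TP=355, FP=386+290=676, FN=291+294=585 → 710/1971 = 0.3602
Weighted-F1 score = Σ (supportᵢ/N)·F1 scoreᵢ with N=3676: (1680/3676)·0.5848 + (1056/3676)·0.4406 + (940/3676)·0.3602 = 0.486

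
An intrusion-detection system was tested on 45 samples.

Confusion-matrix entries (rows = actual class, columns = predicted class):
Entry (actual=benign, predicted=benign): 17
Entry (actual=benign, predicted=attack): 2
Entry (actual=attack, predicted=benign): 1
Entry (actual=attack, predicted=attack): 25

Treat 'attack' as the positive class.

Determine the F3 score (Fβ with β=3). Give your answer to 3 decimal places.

Fβ = (1+β²)·TP / ((1+β²)·TP + β²·FN + FP), with β²=9
= 10·25 / (10·25 + 9·1 + 2) = 0.958

0.958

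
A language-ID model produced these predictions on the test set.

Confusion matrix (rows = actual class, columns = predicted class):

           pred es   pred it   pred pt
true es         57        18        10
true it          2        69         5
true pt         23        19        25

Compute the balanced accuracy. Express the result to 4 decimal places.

0.6505

Balanced accuracy = mean of per-class recall.
  es: recall = 57/85 = 0.67059
  it: recall = 69/76 = 0.90789
  pt: recall = 25/67 = 0.37313
Mean = (0.67059 + 0.90789 + 0.37313) / 3 = 0.6505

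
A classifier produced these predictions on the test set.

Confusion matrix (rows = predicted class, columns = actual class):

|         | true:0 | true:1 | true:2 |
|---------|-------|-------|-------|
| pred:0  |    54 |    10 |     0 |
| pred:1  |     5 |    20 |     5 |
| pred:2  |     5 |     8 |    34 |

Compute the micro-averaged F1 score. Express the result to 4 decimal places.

Micro-averaging pools counts across classes: ΣTP=108, ΣFP=33, ΣFN=33.
Micro-F1 score = 2·TP/(2·TP+FP+FN) on pooled counts = 0.7660 (equals overall accuracy in single-label multiclass).

0.7660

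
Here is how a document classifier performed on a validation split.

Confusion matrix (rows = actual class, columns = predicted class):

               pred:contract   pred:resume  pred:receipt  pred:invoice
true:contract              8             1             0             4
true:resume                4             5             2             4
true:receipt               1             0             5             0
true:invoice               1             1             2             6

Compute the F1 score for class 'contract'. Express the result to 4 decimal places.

0.5926

Take TP from the diagonal, FP from the rest of the 'contract' prediction marginal, FN from the rest of the 'contract' actual marginal.
F1 score = 2·TP/(2·TP+FP+FN).
contract: TP=8, FP=4+1+1=6, FN=1+0+4=5 → 16/27 = 0.59259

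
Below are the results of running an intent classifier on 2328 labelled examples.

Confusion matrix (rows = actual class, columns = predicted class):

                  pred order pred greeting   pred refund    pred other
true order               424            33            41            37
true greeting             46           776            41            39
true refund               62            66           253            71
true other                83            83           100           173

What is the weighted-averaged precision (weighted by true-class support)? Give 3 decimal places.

0.687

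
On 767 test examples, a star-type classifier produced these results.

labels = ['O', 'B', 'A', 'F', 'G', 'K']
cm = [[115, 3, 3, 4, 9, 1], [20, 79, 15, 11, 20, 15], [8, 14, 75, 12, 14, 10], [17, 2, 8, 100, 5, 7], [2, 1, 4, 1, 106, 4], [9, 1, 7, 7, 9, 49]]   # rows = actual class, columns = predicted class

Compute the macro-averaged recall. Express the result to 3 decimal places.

Per-class recall (TP/(TP+FN)):
  O: TP=115, FN=3+3+4+9+1=20 → 115/135 = 0.8519
  B: TP=79, FN=20+15+11+20+15=81 → 79/160 = 0.4938
  A: TP=75, FN=8+14+12+14+10=58 → 75/133 = 0.5639
  F: TP=100, FN=17+2+8+5+7=39 → 100/139 = 0.7194
  G: TP=106, FN=2+1+4+1+4=12 → 106/118 = 0.8983
  K: TP=49, FN=9+1+7+7+9=33 → 49/82 = 0.5976
Macro-recall = mean = (0.8519 + 0.4938 + 0.5639 + 0.7194 + 0.8983 + 0.5976) / 6 = 0.687

0.687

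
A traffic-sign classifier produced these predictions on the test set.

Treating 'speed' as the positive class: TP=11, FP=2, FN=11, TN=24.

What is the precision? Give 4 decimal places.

Precision = TP/(TP+FP) = 11/(11+2) = 11/13 = 0.8462

0.8462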